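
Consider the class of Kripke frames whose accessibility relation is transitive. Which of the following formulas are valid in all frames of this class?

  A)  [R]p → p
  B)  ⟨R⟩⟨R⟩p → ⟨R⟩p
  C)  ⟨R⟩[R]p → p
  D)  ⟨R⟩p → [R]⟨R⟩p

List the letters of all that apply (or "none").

B

(A) axiom T: valid iff R is reflexive. Such an R need not be reflexive — not valid.
(B) ⟨R⟩⟨R⟩p → ⟨R⟩p is the dual of axiom 4, which corresponds to transitivity. Every such R is transitive — valid.
(C) ⟨R⟩[R]p → p (the dual of axiom B) characterises the symmetric frames. Such an R need not be symmetric — not valid.
(D) axiom 5: valid iff R is euclidean. Such an R need not be euclidean — not valid.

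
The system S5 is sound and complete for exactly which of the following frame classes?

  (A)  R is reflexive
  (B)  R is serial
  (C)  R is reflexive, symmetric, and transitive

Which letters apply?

C

(A) this class determines T (= KT), not S5.
(B) this class determines D, not S5.
(C) S5 is sound and complete for exactly this class.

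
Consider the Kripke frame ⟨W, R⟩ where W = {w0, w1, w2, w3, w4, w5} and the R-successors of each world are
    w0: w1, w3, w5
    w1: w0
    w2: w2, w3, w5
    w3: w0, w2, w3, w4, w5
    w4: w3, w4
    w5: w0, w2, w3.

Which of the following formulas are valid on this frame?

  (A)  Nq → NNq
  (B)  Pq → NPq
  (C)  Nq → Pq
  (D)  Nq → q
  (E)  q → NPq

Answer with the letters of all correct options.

R is not reflexive: not w0 R w0.
R is symmetric: every R-edge is matched by its reverse.
R is not transitive: w0 R w1 and w1 R w0 but not w0 R w0.
R is not euclidean: w0 R w1 and w0 R w3 but not w1 R w3.
R is serial: every world has an R-successor.
(A) Nq → NNq is axiom 4, which corresponds to transitivity. R is not transitive — not valid.
(B) Pq → NPq is axiom 5, which corresponds to the euclidean property. R is not euclidean — not valid.
(C) Nq → Pq is axiom D; it is valid on a frame exactly when R is serial. R is serial, so valid.
(D) Nq → q (axiom T) characterises the reflexive frames. R is not reflexive — not valid.
(E) q → NPq is axiom B, which corresponds to symmetry. R is symmetric — valid.

C, E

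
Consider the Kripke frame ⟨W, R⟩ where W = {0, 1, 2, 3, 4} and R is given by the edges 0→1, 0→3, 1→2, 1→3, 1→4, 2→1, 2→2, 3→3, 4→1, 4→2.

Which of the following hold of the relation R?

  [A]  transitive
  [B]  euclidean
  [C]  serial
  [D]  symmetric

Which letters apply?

C

(A) not transitive: 0 R 1 and 1 R 2 but not 0 R 2.
(B) not euclidean: 0 R 3 and 0 R 1 but not 3 R 1.
(C) serial: every world has an R-successor.
(D) not symmetric: 0 R 1 but not 1 R 0.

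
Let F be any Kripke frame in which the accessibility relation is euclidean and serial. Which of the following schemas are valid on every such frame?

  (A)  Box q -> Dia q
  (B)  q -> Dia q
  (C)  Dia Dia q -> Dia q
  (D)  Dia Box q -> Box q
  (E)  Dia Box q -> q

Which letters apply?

(A) axiom D: valid iff R is serial. Every such R is serial — valid.
(B) q -> Dia q is the dual of axiom T, which corresponds to reflexivity. Such an R need not be reflexive — not valid.
(C) Dia Dia q -> Dia q is the dual of axiom 4; it is valid on a frame exactly when R is transitive. Such an R need not be transitive, so not valid.
(D) Dia Box q -> Box q is the dual of axiom 5, which corresponds to the euclidean property. Every such R is euclidean — valid.
(E) Dia Box q -> q is the dual of axiom B; it is valid on a frame exactly when R is symmetric. Such an R need not be symmetric, so not valid.

A, D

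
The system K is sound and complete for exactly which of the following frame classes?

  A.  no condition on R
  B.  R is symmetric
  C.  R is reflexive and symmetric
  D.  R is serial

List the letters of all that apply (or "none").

(A) K is sound and complete for exactly this class.
(B) this class determines KB, not K.
(C) this class determines B (= KTB), not K.
(D) this class determines D, not K.

A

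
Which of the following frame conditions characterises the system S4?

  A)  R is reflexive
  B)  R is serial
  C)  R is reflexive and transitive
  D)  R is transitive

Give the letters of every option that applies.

(A) this class determines T (= KT), not S4.
(B) this class determines D, not S4.
(C) S4 is sound and complete for exactly this class.
(D) this class determines K4, not S4.

C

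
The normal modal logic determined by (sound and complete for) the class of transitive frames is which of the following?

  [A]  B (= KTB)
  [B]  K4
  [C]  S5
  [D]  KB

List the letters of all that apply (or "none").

B

(A) B (= KTB) is determined by the class of reflexive and symmetric frames.
(B) K4 is determined by exactly this class.
(C) S5 is determined by the class of reflexive, symmetric, and transitive frames.
(D) KB is determined by the class of symmetric frames.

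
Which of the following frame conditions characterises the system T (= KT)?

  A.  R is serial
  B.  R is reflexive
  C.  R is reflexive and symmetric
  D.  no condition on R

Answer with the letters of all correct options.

(A) this class determines D, not T (= KT).
(B) T (= KT) is sound and complete for exactly this class.
(C) this class determines B (= KTB), not T (= KT).
(D) this class determines K, not T (= KT).

B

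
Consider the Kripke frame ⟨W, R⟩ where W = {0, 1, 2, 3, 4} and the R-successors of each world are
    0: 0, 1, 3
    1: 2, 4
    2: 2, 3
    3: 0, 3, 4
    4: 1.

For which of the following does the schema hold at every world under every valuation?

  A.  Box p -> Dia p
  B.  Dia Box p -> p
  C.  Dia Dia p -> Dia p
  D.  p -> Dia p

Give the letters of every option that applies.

R is not reflexive: not 1 R 1.
R is not symmetric: 0 R 1 but not 1 R 0.
R is not transitive: 0 R 1 and 1 R 2 but not 0 R 2.
R is serial: every world has an R-successor.
(A) Box p -> Dia p (axiom D) characterises the serial frames. R is serial — valid.
(B) Dia Box p -> p is the dual of axiom B, which corresponds to symmetry. R is not symmetric — not valid.
(C) Dia Dia p -> Dia p is the dual of axiom 4; it is valid on a frame exactly when R is transitive. R is not transitive, so not valid.
(D) p -> Dia p is the dual of axiom T, which corresponds to reflexivity. R is not reflexive — not valid.

A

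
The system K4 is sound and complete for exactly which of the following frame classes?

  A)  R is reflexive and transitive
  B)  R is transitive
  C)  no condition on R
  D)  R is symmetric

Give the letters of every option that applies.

(A) this class determines S4, not K4.
(B) K4 is sound and complete for exactly this class.
(C) this class determines K, not K4.
(D) this class determines KB, not K4.

B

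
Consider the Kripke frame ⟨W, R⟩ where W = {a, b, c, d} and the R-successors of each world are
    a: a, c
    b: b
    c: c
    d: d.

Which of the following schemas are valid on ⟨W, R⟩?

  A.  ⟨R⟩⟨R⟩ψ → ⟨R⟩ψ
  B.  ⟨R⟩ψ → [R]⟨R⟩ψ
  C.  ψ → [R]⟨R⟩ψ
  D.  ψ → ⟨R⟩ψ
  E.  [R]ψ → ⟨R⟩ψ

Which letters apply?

A, D, E

R is reflexive: each world relates to itself.
R is not symmetric: a R c but not c R a.
R is transitive: R is closed under composition.
R is not euclidean: a R c and a R a but not c R a.
R is serial: every world has an R-successor.
(A) the dual of axiom 4: valid iff R is transitive. R is transitive — valid.
(B) ⟨R⟩ψ → [R]⟨R⟩ψ (axiom 5) characterises the euclidean frames. R is not euclidean — not valid.
(C) axiom B: valid iff R is symmetric. R is not symmetric — not valid.
(D) ψ → ⟨R⟩ψ (the dual of axiom T) characterises the reflexive frames. R is reflexive — valid.
(E) [R]ψ → ⟨R⟩ψ (axiom D) characterises the serial frames. R is serial — valid.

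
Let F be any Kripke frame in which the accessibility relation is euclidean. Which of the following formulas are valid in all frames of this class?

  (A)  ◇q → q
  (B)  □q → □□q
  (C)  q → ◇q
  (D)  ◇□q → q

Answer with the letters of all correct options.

(A) ◇q → q is the converse of T; it holds exactly when R ⊆ identity. Such an R need not be a subset of the identity — not valid.
(B) □q → □□q is axiom 4, which corresponds to transitivity. Such an R need not be transitive — not valid.
(C) q → ◇q is the dual of axiom T, which corresponds to reflexivity. Such an R need not be reflexive — not valid.
(D) ◇□q → q is the dual of axiom B, which corresponds to symmetry. Such an R need not be symmetric — not valid.

none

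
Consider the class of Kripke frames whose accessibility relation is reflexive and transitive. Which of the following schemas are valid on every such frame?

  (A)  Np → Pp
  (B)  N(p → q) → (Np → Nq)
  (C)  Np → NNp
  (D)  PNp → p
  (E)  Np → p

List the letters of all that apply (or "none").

Reflexive relations are serial.
(A) axiom D: valid iff R is serial. Every such R is serial — valid.
(B) N(p → q) → (Np → Nq) is axiom K, valid on every Kripke frame — valid.
(C) Np → NNp is axiom 4, which corresponds to transitivity. Every such R is transitive — valid.
(D) the dual of axiom B: valid iff R is symmetric. Such an R need not be symmetric — not valid.
(E) axiom T: valid iff R is reflexive. Every such R is reflexive — valid.

A, B, C, E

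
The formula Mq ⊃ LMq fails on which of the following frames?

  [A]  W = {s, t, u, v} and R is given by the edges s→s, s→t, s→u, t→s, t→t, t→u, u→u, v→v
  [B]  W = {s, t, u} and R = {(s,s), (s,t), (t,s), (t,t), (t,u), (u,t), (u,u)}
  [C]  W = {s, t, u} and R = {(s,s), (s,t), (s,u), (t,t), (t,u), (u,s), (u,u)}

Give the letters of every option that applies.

A, B, C

The schema Mq ⊃ LMq is axiom 5; it is valid on a frame iff R is euclidean.
(A) R is not euclidean (s R u and s R s but not u R s), so the schema fails here.
(B) R is not euclidean (t R s and t R u but not s R u), so the schema fails here.
(C) R is not euclidean (s R t and s R s but not t R s), so the schema fails here.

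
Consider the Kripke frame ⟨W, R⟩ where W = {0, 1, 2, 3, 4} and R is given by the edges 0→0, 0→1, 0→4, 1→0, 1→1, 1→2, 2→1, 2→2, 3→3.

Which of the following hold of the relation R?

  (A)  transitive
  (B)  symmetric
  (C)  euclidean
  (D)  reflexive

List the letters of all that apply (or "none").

(A) not transitive: 0 R 1 and 1 R 2 but not 0 R 2.
(B) not symmetric: 0 R 4 but not 4 R 0.
(C) not euclidean: 0 R 1 and 0 R 4 but not 1 R 4.
(D) not reflexive: not 4 R 4.

none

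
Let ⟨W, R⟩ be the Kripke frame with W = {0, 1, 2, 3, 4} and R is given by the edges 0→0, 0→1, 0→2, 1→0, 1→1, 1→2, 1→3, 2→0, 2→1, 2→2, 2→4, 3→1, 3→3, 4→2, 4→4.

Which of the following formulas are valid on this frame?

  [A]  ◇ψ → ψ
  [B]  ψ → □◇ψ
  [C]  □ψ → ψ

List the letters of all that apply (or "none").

R is reflexive: each world relates to itself.
R is symmetric: every R-edge is matched by its reverse.
R is not a subset of the identity: 0 R 1 with 0 ≠ 1.
(A) ◇ψ → ψ is the converse of T; it holds exactly when R ⊆ identity. Here R ⊄ identity — not valid.
(B) ψ → □◇ψ (axiom B) characterises the symmetric frames. R is symmetric — valid.
(C) □ψ → ψ is axiom T; it is valid on a frame exactly when R is reflexive. R is reflexive, so valid.

B, C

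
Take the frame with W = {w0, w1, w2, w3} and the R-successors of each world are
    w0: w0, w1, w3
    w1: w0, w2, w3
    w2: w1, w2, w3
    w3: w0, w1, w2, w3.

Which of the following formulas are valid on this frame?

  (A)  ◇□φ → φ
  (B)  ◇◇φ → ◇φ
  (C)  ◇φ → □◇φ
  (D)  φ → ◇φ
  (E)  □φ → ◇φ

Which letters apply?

A, E

R is not reflexive: not w1 R w1.
R is symmetric: every R-edge is matched by its reverse.
R is not transitive: w0 R w1 and w1 R w2 but not w0 R w2.
R is not euclidean: w1 R w0 and w1 R w2 but not w0 R w2.
R is serial: every world has an R-successor.
(A) ◇□φ → φ is the dual of axiom B, which corresponds to symmetry. R is symmetric — valid.
(B) the dual of axiom 4: valid iff R is transitive. R is not transitive — not valid.
(C) axiom 5: valid iff R is euclidean. R is not euclidean — not valid.
(D) the dual of axiom T: valid iff R is reflexive. R is not reflexive — not valid.
(E) □φ → ◇φ is axiom D; it is valid on a frame exactly when R is serial. R is serial, so valid.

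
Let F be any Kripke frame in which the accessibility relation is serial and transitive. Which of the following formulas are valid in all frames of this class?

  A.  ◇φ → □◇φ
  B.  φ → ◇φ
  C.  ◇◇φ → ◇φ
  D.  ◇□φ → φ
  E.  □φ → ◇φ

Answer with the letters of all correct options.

(A) axiom 5: valid iff R is euclidean. Such an R need not be euclidean — not valid.
(B) the dual of axiom T: valid iff R is reflexive. Such an R need not be reflexive — not valid.
(C) ◇◇φ → ◇φ is the dual of axiom 4, which corresponds to transitivity. Every such R is transitive — valid.
(D) the dual of axiom B: valid iff R is symmetric. Such an R need not be symmetric — not valid.
(E) axiom D: valid iff R is serial. Every such R is serial — valid.

C, E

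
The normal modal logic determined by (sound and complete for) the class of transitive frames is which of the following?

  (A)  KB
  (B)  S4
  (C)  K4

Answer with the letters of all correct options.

C

(A) KB is determined by the class of symmetric frames.
(B) S4 is determined by the class of reflexive and transitive frames.
(C) K4 is determined by exactly this class.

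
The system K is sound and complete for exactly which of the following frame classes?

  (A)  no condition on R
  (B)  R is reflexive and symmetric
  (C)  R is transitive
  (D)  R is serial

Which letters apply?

A

(A) K is sound and complete for exactly this class.
(B) this class determines B (= KTB), not K.
(C) this class determines K4, not K.
(D) this class determines D, not K.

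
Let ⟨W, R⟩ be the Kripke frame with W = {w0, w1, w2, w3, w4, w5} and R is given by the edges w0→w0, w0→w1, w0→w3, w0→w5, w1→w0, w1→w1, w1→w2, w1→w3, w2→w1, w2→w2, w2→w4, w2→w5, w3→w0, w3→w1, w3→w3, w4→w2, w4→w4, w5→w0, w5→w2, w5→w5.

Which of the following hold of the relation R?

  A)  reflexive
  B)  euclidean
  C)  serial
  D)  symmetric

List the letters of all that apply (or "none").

A, C, D

(A) reflexive: each world relates to itself.
(B) not euclidean: w0 R w1 and w0 R w5 but not w1 R w5.
(C) serial: every world has an R-successor.
(D) symmetric: every R-edge is matched by its reverse.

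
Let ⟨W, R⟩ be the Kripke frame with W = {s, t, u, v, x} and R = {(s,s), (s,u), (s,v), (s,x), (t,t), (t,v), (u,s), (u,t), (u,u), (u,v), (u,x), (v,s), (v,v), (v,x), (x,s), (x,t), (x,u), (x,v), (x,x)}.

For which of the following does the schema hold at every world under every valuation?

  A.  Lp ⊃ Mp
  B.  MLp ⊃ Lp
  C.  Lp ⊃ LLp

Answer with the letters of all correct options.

R is not transitive: s R u and u R t but not s R t.
R is not euclidean: s R v and s R u but not v R u.
R is serial: every world has an R-successor.
(A) axiom D: valid iff R is serial. R is serial — valid.
(B) the dual of axiom 5: valid iff R is euclidean. R is not euclidean — not valid.
(C) Lp ⊃ LLp is axiom 4; it is valid on a frame exactly when R is transitive. R is not transitive, so not valid.

A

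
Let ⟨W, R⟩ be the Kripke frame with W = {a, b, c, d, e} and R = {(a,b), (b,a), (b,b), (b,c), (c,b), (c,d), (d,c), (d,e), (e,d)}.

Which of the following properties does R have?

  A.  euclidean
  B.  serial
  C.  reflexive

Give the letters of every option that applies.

B

(A) not euclidean: b R a and b R c but not a R c.
(B) serial: every world has an R-successor.
(C) not reflexive: not a R a.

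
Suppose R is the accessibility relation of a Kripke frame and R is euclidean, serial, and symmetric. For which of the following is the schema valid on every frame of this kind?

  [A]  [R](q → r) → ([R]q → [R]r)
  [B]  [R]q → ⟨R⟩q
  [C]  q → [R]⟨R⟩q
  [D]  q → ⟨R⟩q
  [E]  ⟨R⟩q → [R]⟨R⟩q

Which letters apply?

A, B, C, D, E

Serial, symmetric and euclidean together give transitive (from symmetry + euclidean) and then reflexive; the relation is an equivalence.
(A) [R](q → r) → ([R]q → [R]r) is the K axiom; it holds on all frames — valid.
(B) [R]q → ⟨R⟩q (axiom D) characterises the serial frames. Every such R is serial — valid.
(C) axiom B: valid iff R is symmetric. Every such R is symmetric — valid.
(D) q → ⟨R⟩q is the dual of axiom T; it is valid on a frame exactly when R is reflexive. Every such R is reflexive, so valid.
(E) ⟨R⟩q → [R]⟨R⟩q is axiom 5, which corresponds to the euclidean property. Every such R is euclidean — valid.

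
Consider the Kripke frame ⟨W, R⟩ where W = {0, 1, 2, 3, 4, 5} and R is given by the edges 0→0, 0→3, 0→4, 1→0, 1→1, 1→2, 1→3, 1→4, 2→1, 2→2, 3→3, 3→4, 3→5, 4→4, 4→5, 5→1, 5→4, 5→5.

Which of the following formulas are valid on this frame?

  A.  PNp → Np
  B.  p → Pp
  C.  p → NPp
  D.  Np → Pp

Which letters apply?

B, D

R is reflexive: each world relates to itself.
R is not symmetric: 0 R 3 but not 3 R 0.
R is not euclidean: 0 R 3 and 0 R 0 but not 3 R 0.
R is serial: every world has an R-successor.
(A) PNp → Np is the dual of axiom 5, which corresponds to the euclidean property. R is not euclidean — not valid.
(B) the dual of axiom T: valid iff R is reflexive. R is reflexive — valid.
(C) p → NPp is axiom B; it is valid on a frame exactly when R is symmetric. R is not symmetric, so not valid.
(D) Np → Pp is axiom D; it is valid on a frame exactly when R is serial. R is serial, so valid.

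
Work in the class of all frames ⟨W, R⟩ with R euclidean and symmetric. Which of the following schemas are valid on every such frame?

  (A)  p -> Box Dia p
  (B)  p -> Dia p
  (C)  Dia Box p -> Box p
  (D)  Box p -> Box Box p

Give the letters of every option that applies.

A symmetric euclidean relation is transitive (uRv and vRw give vRu by symmetry, then uRw by the euclidean condition, applied at v).
(A) p -> Box Dia p is axiom B, which corresponds to symmetry. Every such R is symmetric — valid.
(B) p -> Dia p is the dual of axiom T; it is valid on a frame exactly when R is reflexive. Such an R need not be reflexive, so not valid.
(C) Dia Box p -> Box p is the dual of axiom 5, which corresponds to the euclidean property. Every such R is euclidean — valid.
(D) Box p -> Box Box p (axiom 4) characterises the transitive frames. Every such R is transitive — valid.

A, C, D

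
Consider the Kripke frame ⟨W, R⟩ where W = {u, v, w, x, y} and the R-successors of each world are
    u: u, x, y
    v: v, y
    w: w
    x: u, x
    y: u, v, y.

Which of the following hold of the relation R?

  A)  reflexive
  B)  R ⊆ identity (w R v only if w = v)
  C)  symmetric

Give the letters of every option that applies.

(A) reflexive: each world relates to itself.
(B) not ⊆ identity: u R x with u ≠ x.
(C) symmetric: every R-edge is matched by its reverse.

A, C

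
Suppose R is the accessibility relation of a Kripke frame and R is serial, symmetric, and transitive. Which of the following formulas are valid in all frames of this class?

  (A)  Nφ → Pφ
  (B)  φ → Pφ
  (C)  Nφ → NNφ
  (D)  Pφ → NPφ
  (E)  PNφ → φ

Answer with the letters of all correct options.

A serial symmetric transitive relation is reflexive (take any v with uRv; symmetry gives vRu and transitivity gives uRu), hence an equivalence relation.
(A) Nφ → Pφ is axiom D; it is valid on a frame exactly when R is serial. Every such R is serial, so valid.
(B) φ → Pφ is the dual of axiom T, which corresponds to reflexivity. Every such R is reflexive — valid.
(C) Nφ → NNφ is axiom 4, which corresponds to transitivity. Every such R is transitive — valid.
(D) Pφ → NPφ is axiom 5, which corresponds to the euclidean property. Every such R is euclidean — valid.
(E) the dual of axiom B: valid iff R is symmetric. Every such R is symmetric — valid.

A, B, C, D, E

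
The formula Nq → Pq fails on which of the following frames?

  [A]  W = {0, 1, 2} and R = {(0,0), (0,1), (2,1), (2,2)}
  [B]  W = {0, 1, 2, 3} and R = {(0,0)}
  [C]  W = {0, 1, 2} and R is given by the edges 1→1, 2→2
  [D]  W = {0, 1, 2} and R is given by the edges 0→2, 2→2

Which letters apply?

A, B, C, D

The schema Nq → Pq is axiom D; it is valid on a frame iff R is serial.
(A) R is not serial (1 has no R-successor), so the schema fails here.
(B) R is not serial (1 has no R-successor), so the schema fails here.
(C) R is not serial (0 has no R-successor), so the schema fails here.
(D) R is not serial (1 has no R-successor), so the schema fails here.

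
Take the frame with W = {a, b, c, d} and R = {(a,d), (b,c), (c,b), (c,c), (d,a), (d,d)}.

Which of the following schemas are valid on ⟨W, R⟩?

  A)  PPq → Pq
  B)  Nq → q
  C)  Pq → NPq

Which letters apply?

R is not reflexive: not a R a.
R is not transitive: a R d and d R a but not a R a.
R is not euclidean: c R b and c R b but not b R b.
(A) PPq → Pq (the dual of axiom 4) characterises the transitive frames. R is not transitive — not valid.
(B) axiom T: valid iff R is reflexive. R is not reflexive — not valid.
(C) Pq → NPq (axiom 5) characterises the euclidean frames. R is not euclidean — not valid.

none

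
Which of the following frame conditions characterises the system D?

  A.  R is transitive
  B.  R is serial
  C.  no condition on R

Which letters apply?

(A) this class determines K4, not D.
(B) D is sound and complete for exactly this class.
(C) this class determines K, not D.

B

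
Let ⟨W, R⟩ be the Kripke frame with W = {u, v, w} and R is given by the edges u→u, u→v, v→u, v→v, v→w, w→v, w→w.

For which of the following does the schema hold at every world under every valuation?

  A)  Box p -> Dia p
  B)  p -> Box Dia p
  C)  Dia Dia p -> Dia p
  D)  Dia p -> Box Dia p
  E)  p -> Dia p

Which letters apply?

R is reflexive: each world relates to itself.
R is symmetric: every R-edge is matched by its reverse.
R is not transitive: u R v and v R w but not u R w.
R is not euclidean: v R u and v R w but not u R w.
R is serial: every world has an R-successor.
(A) Box p -> Dia p is axiom D, which corresponds to seriality. R is serial — valid.
(B) p -> Box Dia p is axiom B; it is valid on a frame exactly when R is symmetric. R is symmetric, so valid.
(C) Dia Dia p -> Dia p (the dual of axiom 4) characterises the transitive frames. R is not transitive — not valid.
(D) Dia p -> Box Dia p is axiom 5; it is valid on a frame exactly when R is euclidean. R is not euclidean, so not valid.
(E) p -> Dia p (the dual of axiom T) characterises the reflexive frames. R is reflexive — valid.

A, B, E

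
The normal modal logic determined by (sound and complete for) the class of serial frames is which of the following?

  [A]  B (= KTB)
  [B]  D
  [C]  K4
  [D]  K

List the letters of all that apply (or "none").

(A) B (= KTB) is determined by the class of reflexive and symmetric frames.
(B) D is determined by exactly this class.
(C) K4 is determined by the class of transitive frames.
(D) K is determined by the class of arbitrary frames.

B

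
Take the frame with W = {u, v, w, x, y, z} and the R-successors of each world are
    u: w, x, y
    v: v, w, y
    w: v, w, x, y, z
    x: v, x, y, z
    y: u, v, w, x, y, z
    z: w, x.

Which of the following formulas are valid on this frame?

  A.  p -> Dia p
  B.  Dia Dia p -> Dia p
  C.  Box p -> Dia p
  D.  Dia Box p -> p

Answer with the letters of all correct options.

R is not reflexive: not u R u.
R is not symmetric: u R w but not w R u.
R is not transitive: u R w and w R v but not u R v.
R is serial: every world has an R-successor.
(A) p -> Dia p (the dual of axiom T) characterises the reflexive frames. R is not reflexive — not valid.
(B) Dia Dia p -> Dia p is the dual of axiom 4; it is valid on a frame exactly when R is transitive. R is not transitive, so not valid.
(C) Box p -> Dia p (axiom D) characterises the serial frames. R is serial — valid.
(D) Dia Box p -> p is the dual of axiom B, which corresponds to symmetry. R is not symmetric — not valid.

C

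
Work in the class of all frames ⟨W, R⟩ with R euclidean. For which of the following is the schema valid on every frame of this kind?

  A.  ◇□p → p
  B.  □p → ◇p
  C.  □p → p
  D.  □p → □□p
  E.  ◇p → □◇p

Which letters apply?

(A) ◇□p → p (the dual of axiom B) characterises the symmetric frames. Such an R need not be symmetric — not valid.
(B) □p → ◇p (axiom D) characterises the serial frames. Such an R need not be serial — not valid.
(C) axiom T: valid iff R is reflexive. Such an R need not be reflexive — not valid.
(D) □p → □□p is axiom 4, which corresponds to transitivity. Such an R need not be transitive — not valid.
(E) ◇p → □◇p is axiom 5; it is valid on a frame exactly when R is euclidean. Every such R is euclidean, so valid.

E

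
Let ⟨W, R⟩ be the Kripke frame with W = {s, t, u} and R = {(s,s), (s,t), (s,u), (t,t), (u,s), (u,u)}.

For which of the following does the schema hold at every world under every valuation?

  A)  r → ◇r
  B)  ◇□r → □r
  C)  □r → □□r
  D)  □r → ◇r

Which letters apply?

A, D

R is reflexive: each world relates to itself.
R is not transitive: u R s and s R t but not u R t.
R is not euclidean: s R t and s R s but not t R s.
R is serial: every world has an R-successor.
(A) r → ◇r (the dual of axiom T) characterises the reflexive frames. R is reflexive — valid.
(B) the dual of axiom 5: valid iff R is euclidean. R is not euclidean — not valid.
(C) □r → □□r is axiom 4, which corresponds to transitivity. R is not transitive — not valid.
(D) □r → ◇r is axiom D, which corresponds to seriality. R is serial — valid.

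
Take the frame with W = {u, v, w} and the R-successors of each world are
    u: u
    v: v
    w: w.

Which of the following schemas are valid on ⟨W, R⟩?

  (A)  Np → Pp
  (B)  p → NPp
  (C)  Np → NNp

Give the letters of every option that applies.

R is symmetric: every R-edge is matched by its reverse.
R is transitive: R is closed under composition.
R is serial: every world has an R-successor.
(A) axiom D: valid iff R is serial. R is serial — valid.
(B) p → NPp is axiom B, which corresponds to symmetry. R is symmetric — valid.
(C) Np → NNp is axiom 4, which corresponds to transitivity. R is transitive — valid.

A, B, C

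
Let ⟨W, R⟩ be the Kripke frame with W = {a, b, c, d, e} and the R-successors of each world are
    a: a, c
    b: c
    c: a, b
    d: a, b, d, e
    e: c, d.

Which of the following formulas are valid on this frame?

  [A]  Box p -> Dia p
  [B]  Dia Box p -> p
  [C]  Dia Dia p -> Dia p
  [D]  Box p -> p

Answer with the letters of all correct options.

A

R is not reflexive: not b R b.
R is not symmetric: d R a but not a R d.
R is not transitive: a R c and c R b but not a R b.
R is serial: every world has an R-successor.
(A) Box p -> Dia p is axiom D, which corresponds to seriality. R is serial — valid.
(B) the dual of axiom B: valid iff R is symmetric. R is not symmetric — not valid.
(C) Dia Dia p -> Dia p is the dual of axiom 4; it is valid on a frame exactly when R is transitive. R is not transitive, so not valid.
(D) Box p -> p (axiom T) characterises the reflexive frames. R is not reflexive — not valid.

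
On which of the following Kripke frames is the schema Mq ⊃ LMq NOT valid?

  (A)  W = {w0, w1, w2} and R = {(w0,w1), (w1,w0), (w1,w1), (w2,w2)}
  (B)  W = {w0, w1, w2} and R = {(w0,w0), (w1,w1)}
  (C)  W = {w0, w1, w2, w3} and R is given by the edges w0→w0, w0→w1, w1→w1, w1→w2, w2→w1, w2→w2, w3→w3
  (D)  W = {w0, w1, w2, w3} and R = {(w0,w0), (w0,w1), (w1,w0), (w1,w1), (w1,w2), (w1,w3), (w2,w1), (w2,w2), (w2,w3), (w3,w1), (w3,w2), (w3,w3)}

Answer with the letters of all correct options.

A, C, D

The schema Mq ⊃ LMq is axiom 5; it is valid on a frame iff R is euclidean.
(A) R is not euclidean (w1 R w0 and w1 R w0 but not w0 R w0), so the schema fails here.
(B) R is euclidean (any two R-successors of the same world are R-related), so the schema is valid here.
(C) R is not euclidean (w0 R w1 and w0 R w0 but not w1 R w0), so the schema fails here.
(D) R is not euclidean (w1 R w0 and w1 R w2 but not w0 R w2), so the schema fails here.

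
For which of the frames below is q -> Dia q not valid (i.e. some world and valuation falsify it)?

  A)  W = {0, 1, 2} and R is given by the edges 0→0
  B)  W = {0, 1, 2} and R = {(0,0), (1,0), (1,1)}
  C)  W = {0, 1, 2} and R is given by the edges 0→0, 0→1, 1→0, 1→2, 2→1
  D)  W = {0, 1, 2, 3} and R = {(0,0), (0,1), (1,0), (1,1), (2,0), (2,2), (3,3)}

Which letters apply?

The schema q -> Dia q is the dual of axiom T; it is valid on a frame iff R is reflexive.
(A) R is not reflexive (not 1 R 1), so the schema fails here.
(B) R is not reflexive (not 2 R 2), so the schema fails here.
(C) R is not reflexive (not 1 R 1), so the schema fails here.
(D) R is reflexive (each world relates to itself), so the schema is valid here.

A, B, C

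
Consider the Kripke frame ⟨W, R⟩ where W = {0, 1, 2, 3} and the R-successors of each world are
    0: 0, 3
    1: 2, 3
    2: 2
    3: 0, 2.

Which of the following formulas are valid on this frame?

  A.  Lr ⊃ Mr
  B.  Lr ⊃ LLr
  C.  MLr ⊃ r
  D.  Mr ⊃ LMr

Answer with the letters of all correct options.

R is not symmetric: 1 R 2 but not 2 R 1.
R is not transitive: 0 R 3 and 3 R 2 but not 0 R 2.
R is not euclidean: 1 R 2 and 1 R 3 but not 2 R 3.
R is serial: every world has an R-successor.
(A) Lr ⊃ Mr is axiom D; it is valid on a frame exactly when R is serial. R is serial, so valid.
(B) axiom 4: valid iff R is transitive. R is not transitive — not valid.
(C) MLr ⊃ r is the dual of axiom B, which corresponds to symmetry. R is not symmetric — not valid.
(D) Mr ⊃ LMr is axiom 5; it is valid on a frame exactly when R is euclidean. R is not euclidean, so not valid.

A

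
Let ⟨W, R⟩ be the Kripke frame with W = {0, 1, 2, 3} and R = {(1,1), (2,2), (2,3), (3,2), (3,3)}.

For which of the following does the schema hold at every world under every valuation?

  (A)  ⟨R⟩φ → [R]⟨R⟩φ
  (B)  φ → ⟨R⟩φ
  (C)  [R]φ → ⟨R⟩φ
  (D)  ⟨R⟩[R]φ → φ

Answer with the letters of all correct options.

A, D

R is not reflexive: not 0 R 0.
R is symmetric: every R-edge is matched by its reverse.
R is euclidean: any two R-successors of the same world are R-related.
R is not serial: 0 has no R-successor.
(A) ⟨R⟩φ → [R]⟨R⟩φ is axiom 5; it is valid on a frame exactly when R is euclidean. R is euclidean, so valid.
(B) φ → ⟨R⟩φ is the dual of axiom T; it is valid on a frame exactly when R is reflexive. R is not reflexive, so not valid.
(C) [R]φ → ⟨R⟩φ (axiom D) characterises the serial frames. R is not serial — not valid.
(D) the dual of axiom B: valid iff R is symmetric. R is symmetric — valid.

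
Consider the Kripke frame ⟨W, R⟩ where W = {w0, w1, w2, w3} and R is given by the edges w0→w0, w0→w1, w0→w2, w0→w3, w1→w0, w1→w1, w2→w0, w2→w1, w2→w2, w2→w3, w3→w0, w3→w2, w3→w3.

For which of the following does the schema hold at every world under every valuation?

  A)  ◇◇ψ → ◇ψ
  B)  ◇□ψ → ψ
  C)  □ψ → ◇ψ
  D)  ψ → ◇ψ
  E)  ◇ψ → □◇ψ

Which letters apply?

R is reflexive: each world relates to itself.
R is not symmetric: w2 R w1 but not w1 R w2.
R is not transitive: w1 R w0 and w0 R w2 but not w1 R w2.
R is not euclidean: w0 R w1 and w0 R w2 but not w1 R w2.
R is serial: every world has an R-successor.
(A) ◇◇ψ → ◇ψ (the dual of axiom 4) characterises the transitive frames. R is not transitive — not valid.
(B) the dual of axiom B: valid iff R is symmetric. R is not symmetric — not valid.
(C) □ψ → ◇ψ (axiom D) characterises the serial frames. R is serial — valid.
(D) the dual of axiom T: valid iff R is reflexive. R is reflexive — valid.
(E) ◇ψ → □◇ψ is axiom 5; it is valid on a frame exactly when R is euclidean. R is not euclidean, so not valid.

C, D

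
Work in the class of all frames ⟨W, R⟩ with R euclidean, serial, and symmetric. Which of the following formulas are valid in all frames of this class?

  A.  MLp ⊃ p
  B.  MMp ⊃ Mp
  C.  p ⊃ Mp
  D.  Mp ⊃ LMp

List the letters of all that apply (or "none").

A, B, C, D

Serial, symmetric and euclidean together give transitive (from symmetry + euclidean) and then reflexive; the relation is an equivalence.
(A) MLp ⊃ p is the dual of axiom B; it is valid on a frame exactly when R is symmetric. Every such R is symmetric, so valid.
(B) MMp ⊃ Mp is the dual of axiom 4, which corresponds to transitivity. Every such R is transitive — valid.
(C) p ⊃ Mp (the dual of axiom T) characterises the reflexive frames. Every such R is reflexive — valid.
(D) Mp ⊃ LMp is axiom 5, which corresponds to the euclidean property. Every such R is euclidean — valid.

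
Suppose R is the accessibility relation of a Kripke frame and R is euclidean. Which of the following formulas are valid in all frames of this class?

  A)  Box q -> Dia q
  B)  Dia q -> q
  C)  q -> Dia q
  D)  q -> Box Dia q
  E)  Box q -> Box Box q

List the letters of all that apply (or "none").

none

(A) Box q -> Dia q (axiom D) characterises the serial frames. Such an R need not be serial — not valid.
(B) Dia q -> q is valid only on frames where every R-edge is a self-loop. Such an R need not be a subset of the identity — not valid.
(C) the dual of axiom T: valid iff R is reflexive. Such an R need not be reflexive — not valid.
(D) q -> Box Dia q (axiom B) characterises the symmetric frames. Such an R need not be symmetric — not valid.
(E) Box q -> Box Box q is axiom 4; it is valid on a frame exactly when R is transitive. Such an R need not be transitive, so not valid.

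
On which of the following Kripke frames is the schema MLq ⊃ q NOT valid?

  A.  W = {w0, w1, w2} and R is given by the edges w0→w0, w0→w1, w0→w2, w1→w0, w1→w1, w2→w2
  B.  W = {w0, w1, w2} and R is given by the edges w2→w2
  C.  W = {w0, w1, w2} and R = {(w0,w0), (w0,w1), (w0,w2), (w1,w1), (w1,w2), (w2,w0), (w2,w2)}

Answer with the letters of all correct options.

A, C

The schema MLq ⊃ q is the dual of axiom B; it is valid on a frame iff R is symmetric.
(A) R is not symmetric (w0 R w2 but not w2 R w0), so the schema fails here.
(B) R is symmetric (every R-edge is matched by its reverse), so the schema is valid here.
(C) R is not symmetric (w0 R w1 but not w1 R w0), so the schema fails here.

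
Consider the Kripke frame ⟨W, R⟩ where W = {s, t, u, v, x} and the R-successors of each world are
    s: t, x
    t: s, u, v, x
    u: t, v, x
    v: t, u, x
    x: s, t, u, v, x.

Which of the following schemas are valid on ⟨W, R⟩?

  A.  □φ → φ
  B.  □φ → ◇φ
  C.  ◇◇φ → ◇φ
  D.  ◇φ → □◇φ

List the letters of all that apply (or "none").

B

R is not reflexive: not s R s.
R is not transitive: s R t and t R s but not s R s.
R is not euclidean: t R s and t R u but not s R u.
R is serial: every world has an R-successor.
(A) □φ → φ (axiom T) characterises the reflexive frames. R is not reflexive — not valid.
(B) □φ → ◇φ (axiom D) characterises the serial frames. R is serial — valid.
(C) ◇◇φ → ◇φ (the dual of axiom 4) characterises the transitive frames. R is not transitive — not valid.
(D) axiom 5: valid iff R is euclidean. R is not euclidean — not valid.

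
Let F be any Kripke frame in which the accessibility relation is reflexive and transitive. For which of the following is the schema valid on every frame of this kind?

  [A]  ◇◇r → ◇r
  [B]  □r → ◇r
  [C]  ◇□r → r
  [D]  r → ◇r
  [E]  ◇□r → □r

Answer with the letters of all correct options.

A, B, D

Reflexive relations are serial.
(A) ◇◇r → ◇r (the dual of axiom 4) characterises the transitive frames. Every such R is transitive — valid.
(B) □r → ◇r is axiom D, which corresponds to seriality. Every such R is serial — valid.
(C) ◇□r → r is the dual of axiom B, which corresponds to symmetry. Such an R need not be symmetric — not valid.
(D) the dual of axiom T: valid iff R is reflexive. Every such R is reflexive — valid.
(E) the dual of axiom 5: valid iff R is euclidean. Such an R need not be euclidean — not valid.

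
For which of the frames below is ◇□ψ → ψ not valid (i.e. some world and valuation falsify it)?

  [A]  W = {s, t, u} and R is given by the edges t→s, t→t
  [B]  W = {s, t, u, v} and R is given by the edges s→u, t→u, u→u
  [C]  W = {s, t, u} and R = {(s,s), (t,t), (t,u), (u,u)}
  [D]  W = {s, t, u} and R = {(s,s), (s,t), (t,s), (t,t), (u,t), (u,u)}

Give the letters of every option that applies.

A, B, C, D

The schema ◇□ψ → ψ is the dual of axiom B; it is valid on a frame iff R is symmetric.
(A) R is not symmetric (t R s but not s R t), so the schema fails here.
(B) R is not symmetric (s R u but not u R s), so the schema fails here.
(C) R is not symmetric (t R u but not u R t), so the schema fails here.
(D) R is not symmetric (u R t but not t R u), so the schema fails here.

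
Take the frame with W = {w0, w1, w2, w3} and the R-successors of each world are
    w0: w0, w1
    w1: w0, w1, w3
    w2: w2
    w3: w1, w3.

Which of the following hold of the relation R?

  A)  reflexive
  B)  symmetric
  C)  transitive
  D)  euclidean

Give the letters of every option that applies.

A, B

(A) reflexive: each world relates to itself.
(B) symmetric: every R-edge is matched by its reverse.
(C) not transitive: w0 R w1 and w1 R w3 but not w0 R w3.
(D) not euclidean: w1 R w0 and w1 R w3 but not w0 R w3.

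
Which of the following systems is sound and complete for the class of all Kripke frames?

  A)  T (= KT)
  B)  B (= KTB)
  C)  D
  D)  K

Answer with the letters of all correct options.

D

(A) T (= KT) is determined by the class of reflexive frames.
(B) B (= KTB) is determined by the class of reflexive and symmetric frames.
(C) D is determined by the class of serial frames.
(D) K is determined by exactly this class.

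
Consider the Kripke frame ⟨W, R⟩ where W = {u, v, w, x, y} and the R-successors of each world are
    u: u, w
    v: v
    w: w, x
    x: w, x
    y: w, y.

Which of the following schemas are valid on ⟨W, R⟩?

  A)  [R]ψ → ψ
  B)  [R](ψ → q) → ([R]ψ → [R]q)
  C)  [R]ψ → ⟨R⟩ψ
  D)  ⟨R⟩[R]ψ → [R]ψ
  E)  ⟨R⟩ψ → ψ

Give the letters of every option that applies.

A, B, C

R is reflexive: each world relates to itself.
R is not euclidean: u R w and u R u but not w R u.
R is serial: every world has an R-successor.
R is not a subset of the identity: u R w with u ≠ w.
(A) axiom T: valid iff R is reflexive. R is reflexive — valid.
(B) [R](ψ → q) → ([R]ψ → [R]q) is axiom K, valid on every Kripke frame — valid.
(C) [R]ψ → ⟨R⟩ψ (axiom D) characterises the serial frames. R is serial — valid.
(D) ⟨R⟩[R]ψ → [R]ψ is the dual of axiom 5; it is valid on a frame exactly when R is euclidean. R is not euclidean, so not valid.
(E) ⟨R⟩ψ → ψ is valid only on frames where every R-edge is a self-loop. Here R ⊄ identity — not valid.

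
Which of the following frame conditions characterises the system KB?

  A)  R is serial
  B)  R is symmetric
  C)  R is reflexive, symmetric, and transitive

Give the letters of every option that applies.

(A) this class determines D, not KB.
(B) KB is sound and complete for exactly this class.
(C) this class determines S5, not KB.

B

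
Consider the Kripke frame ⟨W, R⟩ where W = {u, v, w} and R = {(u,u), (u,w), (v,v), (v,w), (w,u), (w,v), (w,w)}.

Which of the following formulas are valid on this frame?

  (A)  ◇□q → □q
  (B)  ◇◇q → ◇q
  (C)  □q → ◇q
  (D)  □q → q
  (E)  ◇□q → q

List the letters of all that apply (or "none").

C, D, E

R is reflexive: each world relates to itself.
R is symmetric: every R-edge is matched by its reverse.
R is not transitive: u R w and w R v but not u R v.
R is not euclidean: w R u and w R v but not u R v.
R is serial: every world has an R-successor.
(A) ◇□q → □q is the dual of axiom 5; it is valid on a frame exactly when R is euclidean. R is not euclidean, so not valid.
(B) ◇◇q → ◇q (the dual of axiom 4) characterises the transitive frames. R is not transitive — not valid.
(C) □q → ◇q (axiom D) characterises the serial frames. R is serial — valid.
(D) axiom T: valid iff R is reflexive. R is reflexive — valid.
(E) the dual of axiom B: valid iff R is symmetric. R is symmetric — valid.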